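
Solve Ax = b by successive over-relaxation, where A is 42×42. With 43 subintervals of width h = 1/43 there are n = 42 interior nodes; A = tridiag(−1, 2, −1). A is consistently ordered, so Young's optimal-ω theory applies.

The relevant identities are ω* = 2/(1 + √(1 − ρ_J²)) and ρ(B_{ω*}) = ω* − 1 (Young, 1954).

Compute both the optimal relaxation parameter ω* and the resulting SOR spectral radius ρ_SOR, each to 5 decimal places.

ω* = 1.86394, ρ_SOR = 0.86394

½·tridiag(1,0,1) at n=42: λ_k = cos(kπ/43); max |λ| at k=1 ⇒ ρ_J = cos(π/43) ≈ 0.99733.
√(1−ρ_J²) = |sin(π/43)| = 0.072995
ω* = 2 / (1 + 0.072995) = 2 / 1.072995 ≈ 1.86394.
ρ_SOR = ω* − 1 ≈ 0.86394.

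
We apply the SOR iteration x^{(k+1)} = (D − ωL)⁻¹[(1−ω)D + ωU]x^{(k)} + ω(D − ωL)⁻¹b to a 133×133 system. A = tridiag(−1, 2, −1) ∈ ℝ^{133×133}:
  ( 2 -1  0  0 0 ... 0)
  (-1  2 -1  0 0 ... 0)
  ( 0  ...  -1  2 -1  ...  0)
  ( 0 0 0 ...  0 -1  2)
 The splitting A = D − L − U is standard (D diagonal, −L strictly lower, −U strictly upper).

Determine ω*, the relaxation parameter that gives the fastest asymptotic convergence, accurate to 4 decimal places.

spectrum of D⁻¹(L+U) = {cos(kπ/134) : 1≤k≤133}; ρ_J = cos(π/134) = 0.9997.
√(1−ρ_J²) = |sin(π/134)| = 0.02344
Young: ω* = 2/(1+√(1−ρ_J²)) = 2/(1+0.02344) = 2/1.02344 = 1.9542.
[ρ_SOR] ω* − 1 = 0.9542.

ω* = 1.9542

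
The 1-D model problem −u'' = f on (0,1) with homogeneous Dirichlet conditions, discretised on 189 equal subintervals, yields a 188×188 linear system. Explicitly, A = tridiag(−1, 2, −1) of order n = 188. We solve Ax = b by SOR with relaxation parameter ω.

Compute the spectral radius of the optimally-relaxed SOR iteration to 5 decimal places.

[ρ_J] n=188: ρ(B_J) = cos(π/(n+1)) = cos(π/189) = 0.99986.
√(1−ρ_J²) = |sin(π/189)| = 0.016621
ω* = 2/(1 + 0.016621) = 2/1.016621 = 1.96730.
ρ(B_{ω*}) = ω*−1 = 0.96730

ρ_SOR = 0.96730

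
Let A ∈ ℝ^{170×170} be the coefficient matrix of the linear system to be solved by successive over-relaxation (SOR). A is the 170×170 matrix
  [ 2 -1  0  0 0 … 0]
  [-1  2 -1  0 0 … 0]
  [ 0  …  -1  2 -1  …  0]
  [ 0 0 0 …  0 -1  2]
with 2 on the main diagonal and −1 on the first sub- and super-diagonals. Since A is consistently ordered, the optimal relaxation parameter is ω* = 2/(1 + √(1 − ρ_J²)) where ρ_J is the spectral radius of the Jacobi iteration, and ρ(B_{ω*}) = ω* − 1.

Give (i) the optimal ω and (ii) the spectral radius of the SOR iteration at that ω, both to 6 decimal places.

ω* = 1.963921, ρ_SOR = 0.963921

½·tridiag(1,0,1) at n=170: λ_k = cos(kπ/171); max |λ| at k=1 ⇒ ρ_J = cos(π/171) ≈ 0.999831.
√(1−ρ_J²) simplifies to sin(π/171) = 0.0183709.
ω* = 2/(1+0.0183709) = 1.963921
ρ_SOR = ω* − 1 = 1.963921 − 1 = 0.963921.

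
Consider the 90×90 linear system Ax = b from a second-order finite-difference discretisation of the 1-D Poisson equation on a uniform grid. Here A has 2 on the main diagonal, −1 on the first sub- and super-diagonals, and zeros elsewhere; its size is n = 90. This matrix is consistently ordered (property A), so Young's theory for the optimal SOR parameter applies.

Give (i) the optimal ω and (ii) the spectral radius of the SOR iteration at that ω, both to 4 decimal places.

ω* = 1.9333, ρ_SOR = 0.9333

ρ_J = max_k |cos(kπ/91)| = cos(π/91) = 0.9994
root = sin(π/91) = 0.03452  (since 1−cos² = sin²).
So ω* = 2/1.03452 = 1.9333 (Young).
ρ_SOR = ω* − 1 ≈ 0.9333.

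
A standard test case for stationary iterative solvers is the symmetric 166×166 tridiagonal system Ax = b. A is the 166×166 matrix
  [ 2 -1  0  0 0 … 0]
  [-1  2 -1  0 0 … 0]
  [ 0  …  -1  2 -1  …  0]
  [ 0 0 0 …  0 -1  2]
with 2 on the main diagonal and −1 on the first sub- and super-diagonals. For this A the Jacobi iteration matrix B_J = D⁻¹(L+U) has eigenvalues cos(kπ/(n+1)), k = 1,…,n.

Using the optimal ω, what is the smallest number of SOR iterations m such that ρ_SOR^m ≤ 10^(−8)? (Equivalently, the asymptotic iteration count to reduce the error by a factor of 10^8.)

spectrum of D⁻¹(L+U) = {cos(kπ/167) : 1≤k≤166}; ρ_J = cos(π/167) = 0.9998231.
root = sin(π/167) = 0.0188108  (since 1−cos² = sin²).
So ω* = 2/1.0188108 = 1.9630730 (Young).
ρ(B_{ω*}) = ω*−1 = 0.9630730
For 8 digits: m = 8·ln10 / (−ln 0.9630730) = 18.4207/0.0376261 = 489.572; round up → m = 490.

m = 490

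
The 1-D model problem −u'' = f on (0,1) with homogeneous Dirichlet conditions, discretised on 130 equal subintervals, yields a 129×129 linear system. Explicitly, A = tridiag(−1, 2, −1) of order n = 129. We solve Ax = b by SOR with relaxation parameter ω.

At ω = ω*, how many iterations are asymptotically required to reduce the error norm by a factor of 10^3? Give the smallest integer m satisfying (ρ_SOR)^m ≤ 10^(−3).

[ρ_J] n=129: ρ(B_J) = cos(π/(n+1)) = cos(π/130) = 0.9997080.
1 − cos²(π/130) = sin²(π/130) ⇒ √(1−ρ_J²) = sin(π/130) = 0.0241637.
[ω*] 2 ÷ (1 + 0.0241637) = 2 ÷ 1.0241637 = 1.9528128.
and ρ(B_{ω*}) = 1.9528128 − 1 = 0.9528128.
For 3 digits: m = 3·ln10 / (−ln 0.9528128) = 6.90776/0.0483368 = 142.909; round up → m = 143.

m = 143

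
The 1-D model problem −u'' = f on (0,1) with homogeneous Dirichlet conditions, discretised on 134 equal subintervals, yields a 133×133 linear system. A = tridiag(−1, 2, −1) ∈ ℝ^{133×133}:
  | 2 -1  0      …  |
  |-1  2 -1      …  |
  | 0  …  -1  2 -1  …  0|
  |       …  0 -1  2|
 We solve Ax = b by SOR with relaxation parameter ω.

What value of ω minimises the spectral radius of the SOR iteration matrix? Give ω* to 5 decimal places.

½·tridiag(1,0,1) at n=133: λ_k = cos(kπ/134); max |λ| at k=1 ⇒ ρ_J = cos(π/134) ≈ 0.99973.
root = sin(π/134) = 0.023443  (since 1−cos² = sin²).
ω* = 2/(1+0.023443) = 1.95419
ρ_SOR = ω* − 1 = 1.95419 − 1 = 0.95419.

ω* = 1.95419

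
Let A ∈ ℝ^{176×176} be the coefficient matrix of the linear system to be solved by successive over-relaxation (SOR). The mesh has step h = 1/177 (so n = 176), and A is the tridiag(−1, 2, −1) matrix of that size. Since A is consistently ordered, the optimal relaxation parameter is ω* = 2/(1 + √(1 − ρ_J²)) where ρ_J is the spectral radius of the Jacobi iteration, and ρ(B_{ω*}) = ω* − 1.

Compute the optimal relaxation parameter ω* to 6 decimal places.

spectrum of D⁻¹(L+U) = {cos(kπ/177) : 1≤k≤176}; ρ_J = cos(π/177) = 0.999842.
1 − cos²(π/177) = sin²(π/177) ⇒ √(1−ρ_J²) = sin(π/177) = 0.0177482.
ω* = 2/(1+0.0177482) = 1.965123
At ω = 1.965123 every |λ(B_ω)| = ω−1, so ρ_SOR = 0.965123.

ω* = 1.965123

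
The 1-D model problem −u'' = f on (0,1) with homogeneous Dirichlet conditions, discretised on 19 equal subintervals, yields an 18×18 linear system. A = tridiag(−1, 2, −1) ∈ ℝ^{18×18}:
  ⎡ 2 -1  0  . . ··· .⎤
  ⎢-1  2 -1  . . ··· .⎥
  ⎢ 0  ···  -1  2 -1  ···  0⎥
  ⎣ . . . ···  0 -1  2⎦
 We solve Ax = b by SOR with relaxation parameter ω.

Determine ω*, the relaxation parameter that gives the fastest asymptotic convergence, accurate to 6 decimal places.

ω* = 1.717336

½·tridiag(1,0,1) at n=18: λ_k = cos(kπ/19); max |λ| at k=1 ⇒ ρ_J = cos(π/19) ≈ 0.986361.
√(1−ρ_J²) simplifies to sin(π/19) = 0.1645946.
Young: ω* = 2/(1+√(1−ρ_J²)) = 2/(1+0.1645946) = 2/1.1645946 = 1.717336.
Hence ρ(B_{ω*}) = 1.717336 − 1 = 0.717336.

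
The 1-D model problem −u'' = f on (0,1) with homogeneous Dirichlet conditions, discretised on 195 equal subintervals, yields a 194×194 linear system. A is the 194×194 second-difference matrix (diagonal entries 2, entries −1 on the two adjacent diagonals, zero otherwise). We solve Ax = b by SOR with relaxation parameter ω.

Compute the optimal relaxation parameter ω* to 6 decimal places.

ω* = 1.968291

ρ_J = max_k |cos(kπ/195)| = cos(π/195) = 0.999870
root = sin(π/195) = 0.0161100  (since 1−cos² = sin²).
Then 2/(1+√(1−ρ_J²)) = 2/(1+0.0161100); ω* = 2/1.0161100 = 1.968291.
and ρ(B_{ω*}) = 1.968291 − 1 = 0.968291.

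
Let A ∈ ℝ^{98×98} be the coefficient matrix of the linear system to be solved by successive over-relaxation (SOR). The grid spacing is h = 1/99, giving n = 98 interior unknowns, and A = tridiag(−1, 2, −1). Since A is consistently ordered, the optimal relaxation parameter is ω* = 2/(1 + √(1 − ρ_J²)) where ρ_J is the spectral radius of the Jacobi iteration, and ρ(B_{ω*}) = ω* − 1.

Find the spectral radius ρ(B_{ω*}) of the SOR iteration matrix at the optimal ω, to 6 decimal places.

B_J for the 98×98 system has eigenvalues cos(kπ/99); ρ_J = cos(π/99) = 0.999497.
root = sin(π/99) = 0.0317279  (since 1−cos² = sin²).
ω* = 2/(1+0.0317279) = 1.938496
ρ_SOR = ω* − 1 ≈ 0.938496.

ρ_SOR = 0.938496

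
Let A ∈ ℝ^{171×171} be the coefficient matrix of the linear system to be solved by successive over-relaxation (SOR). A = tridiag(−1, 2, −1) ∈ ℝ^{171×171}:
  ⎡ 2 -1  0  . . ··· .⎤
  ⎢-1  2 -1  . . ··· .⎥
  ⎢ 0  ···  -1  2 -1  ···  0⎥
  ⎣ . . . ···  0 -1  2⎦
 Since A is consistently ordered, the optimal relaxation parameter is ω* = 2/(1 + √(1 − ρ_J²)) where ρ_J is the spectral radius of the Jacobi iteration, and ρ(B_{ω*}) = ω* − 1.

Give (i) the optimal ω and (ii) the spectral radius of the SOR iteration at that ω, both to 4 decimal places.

ω* = 1.9641, ρ_SOR = 0.9641

[ρ_J] n=171: ρ(B_J) = cos(π/(n+1)) = cos(π/172) = 0.9998.
√(1 − cos²(π/172)) = sin(π/172) ≈ 0.01826.
[ω*] 2 ÷ (1 + 0.01826) = 2 ÷ 1.01826 = 1.9641.
Hence ρ(B_{ω*}) = 1.9641 − 1 = 0.9641.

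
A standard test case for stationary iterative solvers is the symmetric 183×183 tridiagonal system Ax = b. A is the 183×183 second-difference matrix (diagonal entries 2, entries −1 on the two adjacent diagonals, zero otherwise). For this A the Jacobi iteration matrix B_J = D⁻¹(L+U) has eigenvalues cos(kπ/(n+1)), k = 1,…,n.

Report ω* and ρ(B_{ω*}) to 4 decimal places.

ω* = 1.9664, ρ_SOR = 0.9664

B_J for the 183×183 system has eigenvalues cos(kπ/184); ρ_J = cos(π/184) = 0.9999.
√(1−ρ_J²) = |sin(π/184)| = 0.01707
ω* = 2 / (1 + 0.01707) = 2 / 1.01707 ≈ 1.9664.
[ρ_SOR] ω* − 1 = 0.9664.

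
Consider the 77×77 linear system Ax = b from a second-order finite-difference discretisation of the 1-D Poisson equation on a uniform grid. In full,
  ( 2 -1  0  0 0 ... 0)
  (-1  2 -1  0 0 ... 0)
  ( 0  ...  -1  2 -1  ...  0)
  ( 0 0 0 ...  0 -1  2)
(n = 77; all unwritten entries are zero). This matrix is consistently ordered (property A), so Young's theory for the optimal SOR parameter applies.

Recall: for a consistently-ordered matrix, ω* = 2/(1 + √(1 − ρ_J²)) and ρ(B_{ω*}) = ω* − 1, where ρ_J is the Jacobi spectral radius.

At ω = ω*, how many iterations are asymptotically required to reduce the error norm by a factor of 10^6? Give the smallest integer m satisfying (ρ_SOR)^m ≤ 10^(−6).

[ρ_J] n=77: ρ(B_J) = cos(π/(n+1)) = cos(π/78) = 0.9991890.
root = sin(π/78) = 0.0402659  (since 1−cos² = sin²).
ω* = 2 / (1 + 0.0402659) = 2 / 1.0402659 ≈ 1.9225854.
ρ_SOR = ω* − 1 ≈ 0.9225854.
For 6 digits: m = 6·ln10 / (−ln 0.9225854) = 13.8155/0.0805753 = 171.461; round up → m = 172.

m = 172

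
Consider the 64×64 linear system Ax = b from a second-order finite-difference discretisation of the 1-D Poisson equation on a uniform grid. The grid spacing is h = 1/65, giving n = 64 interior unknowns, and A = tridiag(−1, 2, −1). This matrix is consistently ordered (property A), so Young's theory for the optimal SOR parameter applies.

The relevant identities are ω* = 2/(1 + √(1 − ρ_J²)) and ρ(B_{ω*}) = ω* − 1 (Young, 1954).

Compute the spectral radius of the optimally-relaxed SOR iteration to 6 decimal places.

ρ_SOR = 0.907826

spectrum of D⁻¹(L+U) = {cos(kπ/65) : 1≤k≤64}; ρ_J = cos(π/65) = 0.998832.
root = sin(π/65) = 0.0483134  (since 1−cos² = sin²).
Then 2/(1+√(1−ρ_J²)) = 2/(1+0.0483134); ω* = 2/1.0483134 = 1.907826.
ρ_SOR = ω* − 1 ≈ 0.907826.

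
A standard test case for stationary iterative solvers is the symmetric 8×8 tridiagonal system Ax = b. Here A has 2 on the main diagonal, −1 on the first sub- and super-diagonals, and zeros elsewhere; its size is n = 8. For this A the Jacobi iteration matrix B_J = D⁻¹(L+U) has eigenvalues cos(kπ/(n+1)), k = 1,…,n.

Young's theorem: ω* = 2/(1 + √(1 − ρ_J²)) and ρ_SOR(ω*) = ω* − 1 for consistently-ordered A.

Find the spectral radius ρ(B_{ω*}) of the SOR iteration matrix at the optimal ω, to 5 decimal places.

ρ_SOR = 0.49029

spectrum of D⁻¹(L+U) = {cos(kπ/9) : 1≤k≤8}; ρ_J = cos(π/9) = 0.93969.
√(1−ρ_J²) simplifies to sin(π/9) = 0.342020.
Then 2/(1+√(1−ρ_J²)) = 2/(1+0.342020); ω* = 2/1.342020 = 1.49029.
Hence ρ(B_{ω*}) = 1.49029 − 1 = 0.49029.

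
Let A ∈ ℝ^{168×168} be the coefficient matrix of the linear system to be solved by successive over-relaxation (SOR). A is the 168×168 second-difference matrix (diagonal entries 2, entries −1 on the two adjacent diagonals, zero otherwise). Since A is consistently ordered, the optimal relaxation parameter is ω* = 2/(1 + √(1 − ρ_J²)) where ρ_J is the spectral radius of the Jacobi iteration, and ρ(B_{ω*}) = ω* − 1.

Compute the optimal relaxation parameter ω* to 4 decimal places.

ω* = 1.9635

ρ_J = max_k |cos(kπ/169)| = cos(π/169) = 0.9998
√(1−ρ_J²) = |sin(π/169)| = 0.01859
[ω*] 2 ÷ (1 + 0.01859) = 2 ÷ 1.01859 = 1.9635.
ρ(B_{ω*}) = ω*−1 = 0.9635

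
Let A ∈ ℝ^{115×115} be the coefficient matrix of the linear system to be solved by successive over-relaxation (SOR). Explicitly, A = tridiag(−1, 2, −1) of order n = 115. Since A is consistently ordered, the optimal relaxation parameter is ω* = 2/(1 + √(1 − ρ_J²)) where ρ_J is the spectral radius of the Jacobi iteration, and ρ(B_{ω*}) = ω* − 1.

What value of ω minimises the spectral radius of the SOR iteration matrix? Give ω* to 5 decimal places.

ω* = 1.94727

B_J for the 115×115 system has eigenvalues cos(kπ/116); ρ_J = cos(π/116) = 0.99963.
√(1−ρ_J²) = |sin(π/116)| = 0.027079
ω* = 2/(1+0.027079) = 1.94727
At ω = 1.94727 every |λ(B_ω)| = ω−1, so ρ_SOR = 0.94727.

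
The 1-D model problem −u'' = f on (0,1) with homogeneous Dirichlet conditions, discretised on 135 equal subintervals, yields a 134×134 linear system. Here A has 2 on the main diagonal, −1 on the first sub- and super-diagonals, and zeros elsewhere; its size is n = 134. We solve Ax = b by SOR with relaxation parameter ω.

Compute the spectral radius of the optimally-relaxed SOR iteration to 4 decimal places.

½·tridiag(1,0,1) at n=134: λ_k = cos(kπ/135); max |λ| at k=1 ⇒ ρ_J = cos(π/135) ≈ 0.9997.
√(1−ρ_J²) = |sin(π/135)| = 0.02327
So ω* = 2/1.02327 = 1.9545 (Young).
Hence ρ(B_{ω*}) = 1.9545 − 1 = 0.9545.

ρ_SOR = 0.9545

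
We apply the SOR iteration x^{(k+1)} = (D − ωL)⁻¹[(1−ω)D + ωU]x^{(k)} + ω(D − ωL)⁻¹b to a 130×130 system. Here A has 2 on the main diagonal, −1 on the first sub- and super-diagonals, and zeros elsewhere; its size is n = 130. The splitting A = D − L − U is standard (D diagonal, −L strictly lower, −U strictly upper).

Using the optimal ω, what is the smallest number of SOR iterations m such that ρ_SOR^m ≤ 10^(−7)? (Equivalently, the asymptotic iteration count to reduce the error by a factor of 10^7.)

m = 337

[ρ_J] n=130: ρ(B_J) = cos(π/(n+1)) = cos(π/131) = 0.9997125.
√(1−ρ_J²) = |sin(π/131)| = 0.0239793
ω* = 2/(1+0.0239793) = 1.9531645
Hence ρ(B_{ω*}) = 1.9531645 − 1 = 0.9531645.
Need (0.9531645)^m ≤ 10^(−7): m ≥ 7·ln10/|ln 0.9531645| = 16.1181/0.0479678 = 336.019 ⇒ m = 337.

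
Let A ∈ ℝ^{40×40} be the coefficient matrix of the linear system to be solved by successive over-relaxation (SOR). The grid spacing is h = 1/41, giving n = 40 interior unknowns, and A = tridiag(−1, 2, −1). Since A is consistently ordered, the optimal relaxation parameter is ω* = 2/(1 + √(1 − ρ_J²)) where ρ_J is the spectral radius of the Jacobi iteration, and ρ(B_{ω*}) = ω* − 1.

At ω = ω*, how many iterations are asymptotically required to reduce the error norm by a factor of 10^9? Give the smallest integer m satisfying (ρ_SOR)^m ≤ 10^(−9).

½·tridiag(1,0,1) at n=40: λ_k = cos(kπ/41); max |λ| at k=1 ⇒ ρ_J = cos(π/41) ≈ 0.9970658.
√(1−ρ_J²) = |sin(π/41)| = 0.0765493
Young: ω* = 2/(1+√(1−ρ_J²)) = 2/(1+0.0765493) = 2/1.0765493 = 1.8577877.
and ρ(B_{ω*}) = 1.8577877 − 1 = 0.8577877.
(0.8577877)^m ≤ 10^{−9}  ⇒  m·ln(0.8577877) ≤ −9·ln10  ⇒  m ≥ 135.094  ⇒  m = 136

m = 136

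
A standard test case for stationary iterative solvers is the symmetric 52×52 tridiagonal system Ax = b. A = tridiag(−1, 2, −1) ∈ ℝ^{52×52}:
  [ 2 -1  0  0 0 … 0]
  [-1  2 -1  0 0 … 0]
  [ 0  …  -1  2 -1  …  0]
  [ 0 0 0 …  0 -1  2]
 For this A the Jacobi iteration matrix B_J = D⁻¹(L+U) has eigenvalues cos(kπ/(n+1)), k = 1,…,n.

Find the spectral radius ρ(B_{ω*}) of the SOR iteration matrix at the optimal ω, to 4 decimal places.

With n=52, ρ(Jacobi) = cos(π/53) = 0.9982.
√(1−ρ_J²) simplifies to sin(π/53) = 0.05924.
Then 2/(1+√(1−ρ_J²)) = 2/(1+0.05924); ω* = 2/1.05924 = 1.8881.
and ρ(B_{ω*}) = 1.8881 − 1 = 0.8881.

ρ_SOR = 0.8881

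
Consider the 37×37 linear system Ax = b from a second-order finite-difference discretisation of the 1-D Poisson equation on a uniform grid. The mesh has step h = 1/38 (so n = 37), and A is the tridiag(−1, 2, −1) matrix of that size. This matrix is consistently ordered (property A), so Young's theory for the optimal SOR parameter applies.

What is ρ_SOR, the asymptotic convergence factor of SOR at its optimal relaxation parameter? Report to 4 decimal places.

ρ_SOR = 0.8474

With n=37, ρ(Jacobi) = cos(π/38) = 0.9966.
root = sin(π/38) = 0.08258  (since 1−cos² = sin²).
Young: ω* = 2/(1+√(1−ρ_J²)) = 2/(1+0.08258) = 2/1.08258 = 1.8474.
ρ(B_{ω*}) = ω*−1 = 0.8474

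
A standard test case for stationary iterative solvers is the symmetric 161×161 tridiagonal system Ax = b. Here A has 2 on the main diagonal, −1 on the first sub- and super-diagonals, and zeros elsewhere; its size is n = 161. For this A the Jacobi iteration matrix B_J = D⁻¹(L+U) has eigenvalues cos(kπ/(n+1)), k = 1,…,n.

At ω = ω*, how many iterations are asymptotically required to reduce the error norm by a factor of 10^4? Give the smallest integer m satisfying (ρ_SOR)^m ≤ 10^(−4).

B_J for the 161×161 system has eigenvalues cos(kπ/162); ρ_J = cos(π/162) = 0.9998120.
1 − cos²(π/162) = sin²(π/162) ⇒ √(1−ρ_J²) = sin(π/162) = 0.0193913.
[ω*] 2 ÷ (1 + 0.0193913) = 2 ÷ 1.0193913 = 1.9619551.
At ω = 1.9619551 every |λ(B_ω)| = ω−1, so ρ_SOR = 0.9619551.
4·ln10 = 9.21034; −ln(0.9619551) = 0.0387875; m = ⌈9.21034/0.0387875⌉ = ⌈237.456⌉ = 238.

m = 238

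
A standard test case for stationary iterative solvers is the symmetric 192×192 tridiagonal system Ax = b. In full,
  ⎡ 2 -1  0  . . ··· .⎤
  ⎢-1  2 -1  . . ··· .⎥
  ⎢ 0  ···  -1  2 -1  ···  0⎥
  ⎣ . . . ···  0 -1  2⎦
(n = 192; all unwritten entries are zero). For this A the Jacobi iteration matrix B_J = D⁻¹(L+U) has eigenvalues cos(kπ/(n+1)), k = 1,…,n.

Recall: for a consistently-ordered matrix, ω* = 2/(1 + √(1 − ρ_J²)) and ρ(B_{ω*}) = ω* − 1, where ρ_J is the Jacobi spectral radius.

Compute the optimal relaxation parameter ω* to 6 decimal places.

ω* = 1.967967

½·tridiag(1,0,1) at n=192: λ_k = cos(kπ/193); max |λ| at k=1 ⇒ ρ_J = cos(π/193) ≈ 0.999868.
1 − cos²(π/193) = sin²(π/193) ⇒ √(1−ρ_J²) = sin(π/193) = 0.0162770.
Young: ω* = 2/(1+√(1−ρ_J²)) = 2/(1+0.0162770) = 2/1.0162770 = 1.967967.
Hence ρ(B_{ω*}) = 1.967967 − 1 = 0.967967.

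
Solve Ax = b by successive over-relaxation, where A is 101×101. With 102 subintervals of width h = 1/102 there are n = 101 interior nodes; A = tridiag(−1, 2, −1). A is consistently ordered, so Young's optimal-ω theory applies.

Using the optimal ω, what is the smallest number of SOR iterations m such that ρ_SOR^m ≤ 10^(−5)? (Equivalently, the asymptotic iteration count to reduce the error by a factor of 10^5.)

m = 187

ρ_J = max_k |cos(kπ/102)| = cos(π/102) = 0.9995257
1 − cos²(π/102) = sin²(π/102) ⇒ √(1−ρ_J²) = sin(π/102) = 0.0307951.
Then 2/(1+√(1−ρ_J²)) = 2/(1+0.0307951); ω* = 2/1.0307951 = 1.9402498.
and ρ(B_{ω*}) = 1.9402498 − 1 = 0.9402498.
5·ln10 = 11.5129; −ln(0.9402498) = 0.0616097; m = ⌈11.5129/0.0616097⌉ = ⌈186.868⌉ = 187.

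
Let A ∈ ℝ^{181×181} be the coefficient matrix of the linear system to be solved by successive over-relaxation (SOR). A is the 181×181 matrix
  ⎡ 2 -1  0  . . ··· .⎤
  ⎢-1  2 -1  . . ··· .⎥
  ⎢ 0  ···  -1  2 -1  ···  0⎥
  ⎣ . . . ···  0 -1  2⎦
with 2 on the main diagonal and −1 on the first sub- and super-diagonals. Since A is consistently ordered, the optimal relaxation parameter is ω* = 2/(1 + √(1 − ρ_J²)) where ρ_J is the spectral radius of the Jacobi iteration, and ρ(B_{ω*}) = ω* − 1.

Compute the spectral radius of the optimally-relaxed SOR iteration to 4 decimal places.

ρ_SOR = 0.9661

ρ_J = max_k |cos(kπ/182)| = cos(π/182) = 0.9999
root = sin(π/182) = 0.01726  (since 1−cos² = sin²).
So ω* = 2/1.01726 = 1.9661 (Young).
and ρ(B_{ω*}) = 1.9661 − 1 = 0.9661.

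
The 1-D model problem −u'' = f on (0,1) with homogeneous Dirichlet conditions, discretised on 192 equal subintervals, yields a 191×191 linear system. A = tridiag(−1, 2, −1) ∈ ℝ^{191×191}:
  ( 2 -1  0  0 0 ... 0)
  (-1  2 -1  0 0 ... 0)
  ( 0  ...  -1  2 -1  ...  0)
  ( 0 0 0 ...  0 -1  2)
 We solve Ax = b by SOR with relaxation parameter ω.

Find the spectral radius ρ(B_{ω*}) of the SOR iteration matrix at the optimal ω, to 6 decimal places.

ρ_J = max_k |cos(kπ/192)| = cos(π/192) = 0.999866
1 − cos²(π/192) = sin²(π/192) ⇒ √(1−ρ_J²) = sin(π/192) = 0.0163617.
So ω* = 2/1.0163617 = 1.967803 (Young).
ρ_SOR = ω* − 1 = 1.967803 − 1 = 0.967803.

ρ_SOR = 0.967803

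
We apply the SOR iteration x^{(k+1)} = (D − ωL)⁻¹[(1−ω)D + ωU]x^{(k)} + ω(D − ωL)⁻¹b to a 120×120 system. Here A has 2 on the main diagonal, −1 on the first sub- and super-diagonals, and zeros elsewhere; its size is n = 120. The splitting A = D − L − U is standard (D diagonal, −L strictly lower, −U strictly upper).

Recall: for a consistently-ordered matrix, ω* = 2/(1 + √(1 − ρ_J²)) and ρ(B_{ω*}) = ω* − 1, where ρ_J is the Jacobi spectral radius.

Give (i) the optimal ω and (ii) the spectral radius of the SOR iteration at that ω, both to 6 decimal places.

With n=120, ρ(Jacobi) = cos(π/121) = 0.999663.
root = sin(π/121) = 0.0259607  (since 1−cos² = sin²).
So ω* = 2/1.0259607 = 1.949392 (Young).
Hence ρ(B_{ω*}) = 1.949392 − 1 = 0.949392.

ω* = 1.949392, ρ_SOR = 0.949392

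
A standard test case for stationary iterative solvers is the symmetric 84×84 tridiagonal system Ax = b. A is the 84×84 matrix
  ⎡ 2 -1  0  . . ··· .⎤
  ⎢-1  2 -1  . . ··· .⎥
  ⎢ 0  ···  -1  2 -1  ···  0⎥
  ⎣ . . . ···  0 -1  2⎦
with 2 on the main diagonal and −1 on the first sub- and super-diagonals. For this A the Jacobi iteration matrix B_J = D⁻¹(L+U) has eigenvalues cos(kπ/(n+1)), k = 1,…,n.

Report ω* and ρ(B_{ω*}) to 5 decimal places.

ρ_J = max_k |cos(kπ/85)| = cos(π/85) = 0.99932
1 − cos²(π/85) = sin²(π/85) ⇒ √(1−ρ_J²) = sin(π/85) = 0.036951.
ω* = 2/(1+0.036951) = 1.92873
ρ_SOR = ω* − 1 ≈ 0.92873.

ω* = 1.92873, ρ_SOR = 0.92873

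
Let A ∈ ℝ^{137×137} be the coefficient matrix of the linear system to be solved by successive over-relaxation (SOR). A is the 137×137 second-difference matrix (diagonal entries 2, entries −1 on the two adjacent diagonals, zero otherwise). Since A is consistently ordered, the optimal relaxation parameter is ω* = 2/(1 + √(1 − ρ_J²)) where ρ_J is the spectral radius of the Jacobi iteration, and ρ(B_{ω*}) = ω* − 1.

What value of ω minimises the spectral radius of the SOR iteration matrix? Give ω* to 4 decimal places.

ω* = 1.9555

[ρ_J] n=137: ρ(B_J) = cos(π/(n+1)) = cos(π/138) = 0.9997.
root = sin(π/138) = 0.02276  (since 1−cos² = sin²).
Young: ω* = 2/(1+√(1−ρ_J²)) = 2/(1+0.02276) = 2/1.02276 = 1.9555.
and ρ(B_{ω*}) = 1.9555 − 1 = 0.9555.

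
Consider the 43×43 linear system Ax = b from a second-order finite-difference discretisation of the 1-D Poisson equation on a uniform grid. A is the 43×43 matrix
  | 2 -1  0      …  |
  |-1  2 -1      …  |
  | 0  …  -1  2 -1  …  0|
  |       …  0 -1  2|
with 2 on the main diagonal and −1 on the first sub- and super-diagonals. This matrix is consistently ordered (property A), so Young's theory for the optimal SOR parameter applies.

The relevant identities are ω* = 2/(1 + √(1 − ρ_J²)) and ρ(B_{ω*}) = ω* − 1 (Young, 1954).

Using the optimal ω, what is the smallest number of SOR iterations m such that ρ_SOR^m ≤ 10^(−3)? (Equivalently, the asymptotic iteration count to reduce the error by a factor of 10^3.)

spectrum of D⁻¹(L+U) = {cos(kπ/44) : 1≤k≤43}; ρ_J = cos(π/44) = 0.9974521.
√(1−ρ_J²) = |sin(π/44)| = 0.0713392
ω* = 2/(1+0.0713392) = 1.8668224
Hence ρ(B_{ω*}) = 1.8668224 − 1 = 0.8668224.
m ≥ 3·ln10 / (−ln 0.8668224) = 48.333; smallest integer m = 49.

m = 49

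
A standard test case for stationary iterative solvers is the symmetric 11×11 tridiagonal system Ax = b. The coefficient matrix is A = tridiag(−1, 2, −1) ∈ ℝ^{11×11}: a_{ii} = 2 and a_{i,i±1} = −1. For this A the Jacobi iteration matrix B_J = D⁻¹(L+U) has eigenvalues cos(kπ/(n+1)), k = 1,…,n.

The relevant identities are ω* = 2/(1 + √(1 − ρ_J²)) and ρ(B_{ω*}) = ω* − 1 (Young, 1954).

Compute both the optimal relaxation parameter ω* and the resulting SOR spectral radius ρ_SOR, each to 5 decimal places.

spectrum of D⁻¹(L+U) = {cos(kπ/12) : 1≤k≤11}; ρ_J = cos(π/12) = 0.96593.
√(1−ρ_J²) = |sin(π/12)| = 0.258819
Then 2/(1+√(1−ρ_J²)) = 2/(1+0.258819); ω* = 2/1.258819 = 1.58879.
ρ_SOR = ω* − 1 = 1.58879 − 1 = 0.58879.

ω* = 1.58879, ρ_SOR = 0.58879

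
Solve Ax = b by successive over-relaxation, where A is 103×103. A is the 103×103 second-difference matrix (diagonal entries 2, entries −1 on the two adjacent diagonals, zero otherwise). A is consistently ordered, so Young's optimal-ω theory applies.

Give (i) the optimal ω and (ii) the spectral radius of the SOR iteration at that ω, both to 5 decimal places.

ρ_J = max_k |cos(kπ/104)| = cos(π/104) = 0.99954
1 − cos²(π/104) = sin²(π/104) ⇒ √(1−ρ_J²) = sin(π/104) = 0.030203.
Then 2/(1+√(1−ρ_J²)) = 2/(1+0.030203); ω* = 2/1.030203 = 1.94136.
ρ_SOR = ω* − 1 = 1.94136 − 1 = 0.94136.

ω* = 1.94136, ρ_SOR = 0.94136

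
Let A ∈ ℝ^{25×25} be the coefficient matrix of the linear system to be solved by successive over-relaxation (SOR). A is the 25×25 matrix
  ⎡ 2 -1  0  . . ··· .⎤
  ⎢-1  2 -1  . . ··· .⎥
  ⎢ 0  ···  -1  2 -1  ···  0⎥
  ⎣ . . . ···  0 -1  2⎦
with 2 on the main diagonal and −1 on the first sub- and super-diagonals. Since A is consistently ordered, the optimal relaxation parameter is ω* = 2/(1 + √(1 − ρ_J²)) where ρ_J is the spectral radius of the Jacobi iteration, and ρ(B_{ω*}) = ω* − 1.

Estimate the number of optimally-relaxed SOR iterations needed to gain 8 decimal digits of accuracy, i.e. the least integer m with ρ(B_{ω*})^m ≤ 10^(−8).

m = 77

½·tridiag(1,0,1) at n=25: λ_k = cos(kπ/26); max |λ| at k=1 ⇒ ρ_J = cos(π/26) ≈ 0.9927089.
root = sin(π/26) = 0.1205367  (since 1−cos² = sin²).
ω* = 2 / (1 + 0.1205367) = 2 / 1.1205367 ≈ 1.7848590.
ρ_SOR = ω* − 1 = 1.7848590 − 1 = 0.7848590.
(0.7848590)^m ≤ 10^{−8}  ⇒  m·ln(0.7848590) ≤ −8·ln10  ⇒  m ≥ 76.040  ⇒  m = 77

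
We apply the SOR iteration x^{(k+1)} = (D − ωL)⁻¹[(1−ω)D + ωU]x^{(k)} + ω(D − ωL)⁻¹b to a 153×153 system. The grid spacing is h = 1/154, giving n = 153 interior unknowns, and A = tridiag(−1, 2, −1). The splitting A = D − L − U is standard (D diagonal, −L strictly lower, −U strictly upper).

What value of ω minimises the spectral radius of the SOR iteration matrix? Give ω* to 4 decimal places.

ω* = 1.9600

n=153: λ(B_J) = 1 − λ(A)/2 = cos(kπ/154); k=1 gives ρ_J = 0.9998.
√(1 − cos²(π/154)) = sin(π/154) ≈ 0.02040.
ω* = 2/(1 + 0.02040) = 2/1.02040 = 1.9600.
At ω = 1.9600 every |λ(B_ω)| = ω−1, so ρ_SOR = 0.9600.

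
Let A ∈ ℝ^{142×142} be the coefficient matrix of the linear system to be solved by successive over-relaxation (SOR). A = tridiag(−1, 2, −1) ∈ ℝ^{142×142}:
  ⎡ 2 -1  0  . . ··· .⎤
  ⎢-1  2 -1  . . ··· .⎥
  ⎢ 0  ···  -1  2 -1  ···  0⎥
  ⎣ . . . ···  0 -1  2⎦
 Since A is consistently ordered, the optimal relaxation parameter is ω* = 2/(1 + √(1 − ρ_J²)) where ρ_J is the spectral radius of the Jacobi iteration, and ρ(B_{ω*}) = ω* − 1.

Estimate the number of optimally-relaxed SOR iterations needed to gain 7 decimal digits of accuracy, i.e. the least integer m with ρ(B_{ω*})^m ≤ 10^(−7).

½·tridiag(1,0,1) at n=142: λ_k = cos(kπ/143); max |λ| at k=1 ⇒ ρ_J = cos(π/143) ≈ 0.9997587.
√(1−ρ_J²) simplifies to sin(π/143) = 0.0219674.
So ω* = 2/1.0219674 = 1.9570096 (Young).
[ρ_SOR] ω* − 1 = 0.9570096.
(0.9570096)^m ≤ 10^{−7}  ⇒  m·ln(0.9570096) ≤ −7·ln10  ⇒  m ≥ 366.805  ⇒  m = 367

m = 367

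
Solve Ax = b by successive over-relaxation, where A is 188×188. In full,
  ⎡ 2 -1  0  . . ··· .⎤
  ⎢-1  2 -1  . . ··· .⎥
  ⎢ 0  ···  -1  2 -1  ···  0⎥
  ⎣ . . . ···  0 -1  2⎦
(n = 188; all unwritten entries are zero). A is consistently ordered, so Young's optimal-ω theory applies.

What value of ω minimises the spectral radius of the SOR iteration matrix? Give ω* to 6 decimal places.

n=188: λ(B_J) = 1 − λ(A)/2 = cos(kπ/189); k=1 gives ρ_J = 0.999862.
√(1−ρ_J²) simplifies to sin(π/189) = 0.0166214.
[ω*] 2 ÷ (1 + 0.0166214) = 2 ÷ 1.0166214 = 1.967301.
Hence ρ(B_{ω*}) = 1.967301 − 1 = 0.967301.

ω* = 1.967301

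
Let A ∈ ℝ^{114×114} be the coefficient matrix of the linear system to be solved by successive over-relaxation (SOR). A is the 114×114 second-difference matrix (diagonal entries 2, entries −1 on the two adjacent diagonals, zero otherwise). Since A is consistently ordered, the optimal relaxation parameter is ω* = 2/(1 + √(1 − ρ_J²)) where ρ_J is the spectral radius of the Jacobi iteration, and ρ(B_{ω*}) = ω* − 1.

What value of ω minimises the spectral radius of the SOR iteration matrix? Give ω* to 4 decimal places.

B_J for the 114×114 system has eigenvalues cos(kπ/115); ρ_J = cos(π/115) = 0.9996.
√(1−ρ_J²) simplifies to sin(π/115) = 0.02731.
So ω* = 2/1.02731 = 1.9468 (Young).
Hence ρ(B_{ω*}) = 1.9468 − 1 = 0.9468.

ω* = 1.9468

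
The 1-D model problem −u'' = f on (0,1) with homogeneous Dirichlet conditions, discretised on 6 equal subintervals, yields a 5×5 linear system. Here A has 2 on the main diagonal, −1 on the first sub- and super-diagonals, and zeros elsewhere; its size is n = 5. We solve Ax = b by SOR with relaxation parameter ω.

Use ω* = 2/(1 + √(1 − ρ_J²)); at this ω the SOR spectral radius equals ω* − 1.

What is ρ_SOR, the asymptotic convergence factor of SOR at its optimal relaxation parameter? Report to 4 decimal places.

[ρ_J] n=5: ρ(B_J) = cos(π/(n+1)) = cos(π/6) = 0.8660.
root = sin(π/6) = 0.50000  (since 1−cos² = sin²).
ω* = 2/(1+0.50000) = 1.3333
ρ(B_{ω*}) = ω*−1 = 0.3333

ρ_SOR = 0.3333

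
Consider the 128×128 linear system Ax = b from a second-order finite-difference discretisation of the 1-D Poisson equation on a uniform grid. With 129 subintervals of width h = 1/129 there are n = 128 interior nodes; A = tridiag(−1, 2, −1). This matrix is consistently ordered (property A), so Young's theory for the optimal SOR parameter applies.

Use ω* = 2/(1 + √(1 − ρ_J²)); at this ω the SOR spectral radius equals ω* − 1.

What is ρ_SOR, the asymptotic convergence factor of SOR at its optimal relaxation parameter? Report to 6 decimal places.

½·tridiag(1,0,1) at n=128: λ_k = cos(kπ/129); max |λ| at k=1 ⇒ ρ_J = cos(π/129) ≈ 0.999703.
root = sin(π/129) = 0.0243510  (since 1−cos² = sin²).
ω* = 2/(1+0.0243510) = 1.952456
Hence ρ(B_{ω*}) = 1.952456 − 1 = 0.952456.

ρ_SOR = 0.952456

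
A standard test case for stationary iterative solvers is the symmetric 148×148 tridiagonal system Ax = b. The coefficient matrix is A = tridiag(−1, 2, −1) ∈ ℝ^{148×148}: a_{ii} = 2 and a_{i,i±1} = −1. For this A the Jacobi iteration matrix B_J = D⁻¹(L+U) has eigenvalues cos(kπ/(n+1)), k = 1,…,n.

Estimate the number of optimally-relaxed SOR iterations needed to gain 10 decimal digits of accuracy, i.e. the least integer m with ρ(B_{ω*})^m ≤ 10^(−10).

n=148: λ(B_J) = 1 − λ(A)/2 = cos(kπ/149); k=1 gives ρ_J = 0.9997777.
√(1 − cos²(π/149)) = sin(π/149) ≈ 0.0210830.
ω* = 2 / (1 + 0.0210830) = 2 / 1.0210830 ≈ 1.9587046.
Hence ρ(B_{ω*}) = 1.9587046 − 1 = 0.9587046.
10·ln10 = 23.0259; −ln(0.9587046) = 0.0421723; m = ⌈23.0259/0.0421723⌉ = ⌈545.996⌉ = 546.

m = 546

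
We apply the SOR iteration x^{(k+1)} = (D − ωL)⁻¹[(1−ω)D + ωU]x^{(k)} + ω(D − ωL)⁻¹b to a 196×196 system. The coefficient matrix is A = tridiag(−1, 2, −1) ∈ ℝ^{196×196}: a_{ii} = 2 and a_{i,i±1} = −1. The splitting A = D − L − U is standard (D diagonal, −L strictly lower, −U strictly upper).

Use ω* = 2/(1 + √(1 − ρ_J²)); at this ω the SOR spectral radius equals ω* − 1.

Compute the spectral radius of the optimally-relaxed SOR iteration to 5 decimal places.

With n=196, ρ(Jacobi) = cos(π/197) = 0.99987.
1 − cos²(π/197) = sin²(π/197) ⇒ √(1−ρ_J²) = sin(π/197) = 0.015946.
So ω* = 2/1.015946 = 1.96861 (Young).
ρ_SOR = ω* − 1 ≈ 0.96861.

ρ_SOR = 0.96861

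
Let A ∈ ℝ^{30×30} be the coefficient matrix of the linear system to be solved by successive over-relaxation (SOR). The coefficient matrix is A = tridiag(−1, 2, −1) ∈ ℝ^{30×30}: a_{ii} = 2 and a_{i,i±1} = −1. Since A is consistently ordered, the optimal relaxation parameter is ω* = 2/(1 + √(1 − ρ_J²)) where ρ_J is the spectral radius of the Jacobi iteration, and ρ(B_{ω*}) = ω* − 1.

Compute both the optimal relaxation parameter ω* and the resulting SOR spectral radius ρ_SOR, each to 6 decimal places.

B_J for the 30×30 system has eigenvalues cos(kπ/31); ρ_J = cos(π/31) = 0.994869.
1 − cos²(π/31) = sin²(π/31) ⇒ √(1−ρ_J²) = sin(π/31) = 0.1011683.
Young: ω* = 2/(1+√(1−ρ_J²)) = 2/(1+0.1011683) = 2/1.1011683 = 1.816253.
At ω = 1.816253 every |λ(B_ω)| = ω−1, so ρ_SOR = 0.816253.

ω* = 1.816253, ρ_SOR = 0.816253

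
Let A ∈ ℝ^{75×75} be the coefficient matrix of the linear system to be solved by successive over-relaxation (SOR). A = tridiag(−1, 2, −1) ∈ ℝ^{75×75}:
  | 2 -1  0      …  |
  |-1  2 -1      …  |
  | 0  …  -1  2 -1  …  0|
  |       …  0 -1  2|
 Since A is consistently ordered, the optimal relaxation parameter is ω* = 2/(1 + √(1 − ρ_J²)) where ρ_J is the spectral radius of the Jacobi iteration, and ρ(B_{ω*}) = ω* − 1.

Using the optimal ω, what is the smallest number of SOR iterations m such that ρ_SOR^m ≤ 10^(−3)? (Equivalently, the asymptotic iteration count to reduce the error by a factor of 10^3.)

½·tridiag(1,0,1) at n=75: λ_k = cos(kπ/76); max |λ| at k=1 ⇒ ρ_J = cos(π/76) ≈ 0.9991458.
root = sin(π/76) = 0.0413250  (since 1−cos² = sin²).
ω* = 2/(1+0.0413250) = 1.9206300
ρ_SOR = ω* − 1 = 1.9206300 − 1 = 0.9206300.
m ≥ 3·ln10 / (−ln 0.9206300) = 83.531; smallest integer m = 84.

m = 84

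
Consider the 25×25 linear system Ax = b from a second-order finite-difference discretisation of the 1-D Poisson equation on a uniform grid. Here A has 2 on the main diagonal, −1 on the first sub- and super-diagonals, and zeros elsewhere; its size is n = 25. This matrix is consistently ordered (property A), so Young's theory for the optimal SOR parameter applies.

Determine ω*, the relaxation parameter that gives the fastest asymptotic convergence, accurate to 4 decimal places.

[ρ_J] n=25: ρ(B_J) = cos(π/(n+1)) = cos(π/26) = 0.9927.
1 − cos²(π/26) = sin²(π/26) ⇒ √(1−ρ_J²) = sin(π/26) = 0.12054.
[ω*] 2 ÷ (1 + 0.12054) = 2 ÷ 1.12054 = 1.7849.
ρ_SOR = ω* − 1 ≈ 0.7849.

ω* = 1.7849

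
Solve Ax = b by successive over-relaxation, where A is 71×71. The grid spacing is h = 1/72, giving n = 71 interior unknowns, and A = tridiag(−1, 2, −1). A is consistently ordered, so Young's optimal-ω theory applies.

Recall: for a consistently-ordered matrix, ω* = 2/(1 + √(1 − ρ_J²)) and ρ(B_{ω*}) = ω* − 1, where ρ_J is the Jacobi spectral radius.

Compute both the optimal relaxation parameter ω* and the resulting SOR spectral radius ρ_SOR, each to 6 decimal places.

B_J for the 71×71 system has eigenvalues cos(kπ/72); ρ_J = cos(π/72) = 0.999048.
1 − cos²(π/72) = sin²(π/72) ⇒ √(1−ρ_J²) = sin(π/72) = 0.0436194.
ω* = 2/(1 + 0.0436194) = 2/1.0436194 = 1.916407.
ρ_SOR = ω* − 1 ≈ 0.916407.

ω* = 1.916407, ρ_SOR = 0.916407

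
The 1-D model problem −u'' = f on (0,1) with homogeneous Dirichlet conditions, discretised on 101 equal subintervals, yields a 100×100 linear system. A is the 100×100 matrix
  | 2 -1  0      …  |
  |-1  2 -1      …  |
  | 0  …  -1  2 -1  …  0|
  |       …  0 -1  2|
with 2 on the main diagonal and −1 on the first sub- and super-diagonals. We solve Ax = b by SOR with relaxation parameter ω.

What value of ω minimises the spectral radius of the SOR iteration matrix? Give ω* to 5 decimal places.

B_J for the 100×100 system has eigenvalues cos(kπ/101); ρ_J = cos(π/101) = 0.99952.
1 − cos²(π/101) = sin²(π/101) ⇒ √(1−ρ_J²) = sin(π/101) = 0.031100.
ω* = 2/(1 + 0.031100) = 2/1.031100 = 1.93968.
ρ_SOR = ω* − 1 = 1.93968 − 1 = 0.93968.

ω* = 1.93968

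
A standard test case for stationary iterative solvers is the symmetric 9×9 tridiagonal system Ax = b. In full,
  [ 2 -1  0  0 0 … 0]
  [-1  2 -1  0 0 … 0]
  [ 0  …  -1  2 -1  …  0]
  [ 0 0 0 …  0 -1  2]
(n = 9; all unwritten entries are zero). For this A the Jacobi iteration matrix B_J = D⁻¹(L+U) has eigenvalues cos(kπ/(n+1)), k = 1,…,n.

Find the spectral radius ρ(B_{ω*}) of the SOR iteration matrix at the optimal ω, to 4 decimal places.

ρ_SOR = 0.5279

ρ_J = max_k |cos(kπ/10)| = cos(π/10) = 0.9511
1 − cos²(π/10) = sin²(π/10) ⇒ √(1−ρ_J²) = sin(π/10) = 0.30902.
ω* = 2/(1 + 0.30902) = 2/1.30902 = 1.5279.
At ω = 1.5279 every |λ(B_ω)| = ω−1, so ρ_SOR = 0.5279.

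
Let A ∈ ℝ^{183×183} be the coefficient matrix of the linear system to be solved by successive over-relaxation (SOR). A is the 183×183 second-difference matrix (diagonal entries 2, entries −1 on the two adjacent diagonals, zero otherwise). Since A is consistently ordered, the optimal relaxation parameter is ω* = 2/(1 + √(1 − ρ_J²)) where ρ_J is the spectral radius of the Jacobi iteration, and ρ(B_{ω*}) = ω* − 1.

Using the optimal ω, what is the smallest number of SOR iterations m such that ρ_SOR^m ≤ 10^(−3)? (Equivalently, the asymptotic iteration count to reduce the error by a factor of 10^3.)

m = 203

ρ_J = max_k |cos(kπ/184)| = cos(π/184) = 0.9998542
root = sin(π/184) = 0.0170730  (since 1−cos² = sin²).
[ω*] 2 ÷ (1 + 0.0170730) = 2 ÷ 1.0170730 = 1.9664272.
ρ_SOR = ω* − 1 = 1.9664272 − 1 = 0.9664272.
(0.9664272)^m ≤ 10^{−3}  ⇒  m·ln(0.9664272) ≤ −3·ln10  ⇒  m ≥ 202.281  ⇒  m = 203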